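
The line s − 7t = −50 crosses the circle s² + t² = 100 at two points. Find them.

Express t = (50 + s)/7 and substitute into the circle:
50s² + 100s − 2400 = 0  ⟹  s² + 2s − 48 = 0
s = 6 or s = −8, giving (6, 8) and (−8, 6).

(−8, 6) and (6, 8)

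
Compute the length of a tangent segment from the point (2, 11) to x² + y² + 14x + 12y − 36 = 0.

With centre O = (−7, −6), |OP|² = 370 and r² = 121.
Power of the point: PT² = |PO|² − r² = 249, so PT = √249.

√249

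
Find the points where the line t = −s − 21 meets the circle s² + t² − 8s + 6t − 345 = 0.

(−15, −6) and (1, −22)

From the line, t = −s − 21. Substituting:
2s² + 28s − 30 = 0  ⟹  s² + 14s − 15 = 0
s = 1 or s = −15, giving (1, −22) and (−15, −6).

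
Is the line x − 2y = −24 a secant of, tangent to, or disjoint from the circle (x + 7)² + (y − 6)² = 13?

Substituting the line into the circle gives 5x² + 80x + 288 = 0.
Δ = 6400 − 5760 = 640.
Two real roots: the line is a secant.

secant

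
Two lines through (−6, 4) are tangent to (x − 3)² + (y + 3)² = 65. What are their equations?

Let a tangent through (−6, 4) have slope m. Its distance from (3, −3) must equal √65:
(9m − (−7))² = 65(m² + 1)
8m² + 63m − 8 = 0, so m = −8 or m = 1/8.
With m = −8: 8x + y = −44. With m = 1/8: x − 8y = −38.

8x + y = −44 and x − 8y = −38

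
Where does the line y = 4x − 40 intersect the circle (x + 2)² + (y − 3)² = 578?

Express y = 4x − 40 and substitute into the circle:
17x² − 340x + 1275 = 0  ⟹  x² − 20x + 75 = 0
x = 15 or x = 5, giving (15, 20) and (5, −20).

(5, −20) and (15, 20)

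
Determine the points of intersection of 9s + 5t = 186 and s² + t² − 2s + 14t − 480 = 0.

(14, 12) and (24, −6)

Express t = (186 − 9s)/5 and substitute into the circle:
106s² − 4028s + 35616 = 0  ⟹  s² − 38s + 336 = 0
s = 24 or s = 14, giving (24, −6) and (14, 12).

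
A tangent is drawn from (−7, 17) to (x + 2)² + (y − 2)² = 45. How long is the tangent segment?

√205

The centre is (−2, 2) and r = 3√5. The square of the distance from P to the centre is 25 + 225 = 250.
The tangent meets the radius at right angles, so tangent² = |PO|² − r² = 250 − 45 = 205.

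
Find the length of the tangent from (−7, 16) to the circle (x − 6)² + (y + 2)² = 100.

√393

Centre (6, −2), r² = 100. |PO|² = (−13)² + (18)² = 493.
By the tangent–radius right angle, tangent length = √(|PO|² − r²) = √393.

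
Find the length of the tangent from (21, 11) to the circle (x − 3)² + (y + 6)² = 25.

Centre (3, −6), r² = 25. |PO|² = (18)² + (17)² = 613.
By the tangent–radius right angle, tangent length = √(|PO|² − r²) = √588 = 14√3.

14√3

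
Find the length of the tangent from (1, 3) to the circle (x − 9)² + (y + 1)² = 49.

With centre O = (9, −1), |OP|² = 80 and r² = 49.
By the tangent–radius right angle, tangent length = √(|PO|² − r²) = √31.

√31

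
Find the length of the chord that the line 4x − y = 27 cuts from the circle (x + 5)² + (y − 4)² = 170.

2√17

The distance from (−5, 4) to the line is 51/√17, and r² = 170.
Half the chord is √(r² − d²) = √(17), so the full chord is 2√17.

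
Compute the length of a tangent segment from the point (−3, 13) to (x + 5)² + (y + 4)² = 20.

√273

The centre is (−5, −4) and r = 2√5. The square of the distance from P to the centre is 4 + 289 = 293.
By the tangent–radius right angle, tangent length = √(|PO|² − r²) = √273.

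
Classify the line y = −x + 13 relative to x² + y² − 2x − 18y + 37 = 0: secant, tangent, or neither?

d² = (1·1 + 1·9 − (13))²/2 = 9/2; r² = 45.
Since d² < r², the line cuts the circle twice.

secant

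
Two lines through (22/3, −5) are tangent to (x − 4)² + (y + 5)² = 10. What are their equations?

3x − y = 27 and 3x + y = 17

Let a tangent through (22/3, −5) have slope m. Its distance from (4, −5) must equal √10:
(−10/3m − (0))² = 10(m² + 1)
m² − 9 = 0, so m = 3 or m = −3.
With m = 3: 3x − y = 27. With m = −3: 3x + y = 17.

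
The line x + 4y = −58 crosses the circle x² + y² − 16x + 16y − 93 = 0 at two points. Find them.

From the line, y = (−58 − x)/4. Substituting:
17x² − 204x − 1836 = 0  ⟹  x² − 12x − 108 = 0
x = 18 or x = −6, giving (18, −19) and (−6, −13).

(−6, −13) and (18, −19)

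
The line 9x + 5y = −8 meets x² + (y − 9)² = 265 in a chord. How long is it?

3√106

The distance from (0, 9) to the line is 53/√106, and r² = 265.
Half the chord is √(r² − d²) = √(477/2), so the full chord is 3√106.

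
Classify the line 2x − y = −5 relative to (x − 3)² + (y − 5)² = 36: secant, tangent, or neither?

d² = (2·3 − 1·5 − (−5))²/5 = 36/5; r² = 36.
Since d² < r², the line cuts the circle twice.

secant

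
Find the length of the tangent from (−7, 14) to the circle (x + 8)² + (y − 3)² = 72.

Centre (−8, 3), r² = 72. |PO|² = (1)² + (11)² = 122.
Power of the point: PT² = |PO|² − r² = 50, so PT = 5√2.

5√2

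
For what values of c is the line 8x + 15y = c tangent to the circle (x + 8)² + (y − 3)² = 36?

c = −121 or c = 83

Tangency holds when the distance from the centre (−8, 3) to the line equals the radius 6:
|8·(−8) + 15·3 − c| / √289 = 6
|c − (−19)| = 6·17, so c = 83 or c = −121.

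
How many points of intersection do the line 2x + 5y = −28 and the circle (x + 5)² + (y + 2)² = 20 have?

2

Substituting the line into the circle gives 29x² + 322x + 449 = 0.
Δ = 103684 − 52084 = 51600.
Two real roots: the line is a secant.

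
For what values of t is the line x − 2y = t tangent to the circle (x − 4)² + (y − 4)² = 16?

The line touches the circle iff its distance from (4, 4) is 4:
|1·4 − 2·4 − t| / √5 = 4
|t − (−4)| = 4√5.

t = −4 ± 4√5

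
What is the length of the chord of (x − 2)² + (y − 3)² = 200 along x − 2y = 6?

12√5

Express y = (−6 + x)/2 and substitute into the circle:
5x² − 40x − 640 = 0  ⟹  x² − 8x − 128 = 0
x = 16 or x = −8, giving (16, 5) and (−8, −7).
|(16, 5) − (−8, −7)| = √((24)² + (12)²) = 12√5.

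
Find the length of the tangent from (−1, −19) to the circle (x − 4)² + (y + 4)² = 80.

√170

The centre is (4, −4) and r = 4√5. The square of the distance from P to the centre is 25 + 225 = 250.
The tangent meets the radius at right angles, so tangent² = |PO|² − r² = 250 − 80 = 170.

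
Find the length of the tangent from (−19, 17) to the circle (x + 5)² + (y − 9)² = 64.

Centre (−5, 9), r² = 64. |PO|² = (−14)² + (8)² = 260.
The tangent meets the radius at right angles, so tangent² = |PO|² − r² = 260 − 64 = 196.

14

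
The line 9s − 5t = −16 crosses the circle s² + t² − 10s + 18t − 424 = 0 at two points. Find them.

(−14, −22) and (6, 14)

From the line, t = (16 + 9s)/5. Substituting:
106s² + 848s − 8904 = 0  ⟹  s² + 8s − 84 = 0
s = 6 or s = −14, giving (6, 14) and (−14, −22).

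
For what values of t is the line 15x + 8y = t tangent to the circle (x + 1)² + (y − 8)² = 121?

Tangency holds when the distance from the centre (−1, 8) to the line equals the radius 11:
|15·(−1) + 8·8 − t| / √289 = 11
|t − (49)| = 11·17, so t = 236 or t = −138.

t = −138 or t = 236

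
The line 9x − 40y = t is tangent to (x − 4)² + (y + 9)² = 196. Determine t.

t = −178 or t = 970

The line touches the circle iff its distance from (4, −9) is 14:
|9·4 − 40·(−9) − t| / √1681 = 14
|t − (396)| = 14·41, so t = 970 or t = −178.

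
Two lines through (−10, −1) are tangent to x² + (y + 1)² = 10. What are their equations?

Write the tangent as mx − y + (−1 − m·(−10)) = 0 and set its distance from the centre to √10:
(10m − (0))² = 10(m² + 1)
9m² − 1 = 0, so m = −1/3 or m = 1/3.
With m = −1/3: x + 3y = −13. With m = 1/3: x − 3y = −7.

x + 3y = −13 and x − 3y = −7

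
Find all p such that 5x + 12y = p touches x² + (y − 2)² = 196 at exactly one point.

p = −158 or p = 206

For a tangent, require d(centre, line) = r = 14.
|5·0 + 12·2 − p| / √169 = 14
|p − (24)| = 14·13, so p = 206 or p = −158.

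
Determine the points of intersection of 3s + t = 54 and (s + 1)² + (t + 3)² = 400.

(15, 9) and (19, −3)

From the line, t = −3s + 54. Substituting:
10s² − 340s + 2850 = 0  ⟹  s² − 34s + 285 = 0
s = 19 or s = 15, giving (19, −3) and (15, 9).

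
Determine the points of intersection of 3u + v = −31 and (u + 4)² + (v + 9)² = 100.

Substitute v = −3u − 31:
10u² + 140u + 400 = 0  ⟹  u² + 14u + 40 = 0
u = −4 or u = −10, giving (−4, −19) and (−10, −1).

(−10, −1) and (−4, −19)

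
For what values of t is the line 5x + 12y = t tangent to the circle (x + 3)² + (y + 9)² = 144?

The line touches the circle iff its distance from (−3, −9) is 12:
|5·(−3) + 12·(−9) − t| / √169 = 12
|t − (−123)| = 12·13, so t = 33 or t = −279.

t = −279 or t = 33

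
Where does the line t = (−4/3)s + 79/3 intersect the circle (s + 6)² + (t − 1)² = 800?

From the line, t = (79 − 4s)/3. Substituting:
25s² − 500s − 1100 = 0  ⟹  s² − 20s − 44 = 0
s = 22 or s = −2, giving (22, −3) and (−2, 29).

(−2, 29) and (22, −3)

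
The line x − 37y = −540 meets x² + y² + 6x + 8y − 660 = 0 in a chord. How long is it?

The distance from (−3, −4) to the line is 685/√1370, and r² = 685.
Half the chord is √(r² − d²) = √(685/2), so the full chord is √1370.

√1370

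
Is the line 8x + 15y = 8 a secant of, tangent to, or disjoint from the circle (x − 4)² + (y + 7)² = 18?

Substituting the line into the circle gives 289x² − 3608x + 12319 = 0.
Discriminant = (−3608)² − 4·289·(12319) = −1223100 < 0.
No real roots: the line does not meet the circle.

disjoint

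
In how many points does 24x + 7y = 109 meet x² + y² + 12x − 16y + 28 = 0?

2

Substituting the line into the circle gives 625x² − 1956x + 1045 = 0.
Δ = 3825936 − 2612500 = 1213436.
Two real roots: the line is a secant.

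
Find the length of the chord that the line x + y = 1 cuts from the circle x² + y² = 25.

7√2

Express y = −x + 1 and substitute into the circle:
2x² − 2x − 24 = 0  ⟹  x² − x − 12 = 0
x = 4 or x = −3, giving (4, −3) and (−3, 4).
|(4, −3) − (−3, 4)| = √((7)² + (−7)²) = 7√2.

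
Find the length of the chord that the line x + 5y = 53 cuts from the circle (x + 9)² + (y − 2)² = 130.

Express y = (53 − x)/5 and substitute into the circle:
26x² + 364x + 624 = 0  ⟹  x² + 14x + 24 = 0
x = −2 or x = −12, giving (−2, 11) and (−12, 13).
|(−2, 11) − (−12, 13)| = √((10)² + (−2)²) = 2√26.

2√26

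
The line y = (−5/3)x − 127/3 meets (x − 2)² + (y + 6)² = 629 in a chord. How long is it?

Express y = (−127 − 5x)/3 and substitute into the circle:
34x² + 1054x + 6256 = 0  ⟹  x² + 31x + 184 = 0
x = −8 or x = −23, giving (−8, −29) and (−23, −4).
Chord length = distance between (−8, −29) and (−23, −4) = √850 = 5√34.

5√34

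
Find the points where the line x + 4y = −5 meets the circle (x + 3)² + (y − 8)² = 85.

(−9, 1) and (−1, −1)

Express y = (−5 − x)/4 and substitute into the circle:
17x² + 170x + 153 = 0  ⟹  x² + 10x + 9 = 0
x = −1 or x = −9, giving (−1, −1) and (−9, 1).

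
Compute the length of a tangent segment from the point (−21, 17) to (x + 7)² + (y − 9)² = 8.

Centre (−7, 9), r² = 8. |PO|² = (−14)² + (8)² = 260.
The tangent meets the radius at right angles, so tangent² = |PO|² − r² = 260 − 8 = 252.

6√7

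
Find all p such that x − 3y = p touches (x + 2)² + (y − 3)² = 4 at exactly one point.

p = −11 ± 2√10

Tangency holds when the distance from the centre (−2, 3) to the line equals the radius 2:
|1·(−2) − 3·3 − p| / √10 = 2
|p − (−11)| = 2√10.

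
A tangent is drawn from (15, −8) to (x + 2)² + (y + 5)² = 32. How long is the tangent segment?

√266

With centre O = (−2, −5), |OP|² = 298 and r² = 32.
By the tangent–radius right angle, tangent length = √(|PO|² − r²) = √266.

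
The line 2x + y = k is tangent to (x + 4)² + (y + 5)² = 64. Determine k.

k = −13 ± 8√5

For a tangent, require d(centre, line) = r = 8.
|2·(−4) + 1·(−5) − k| / √5 = 8
|k − (−13)| = 8√5.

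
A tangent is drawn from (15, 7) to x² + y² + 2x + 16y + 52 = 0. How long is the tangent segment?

The centre is (−1, −8) and r = √13. The square of the distance from P to the centre is 256 + 225 = 481.
By the tangent–radius right angle, tangent length = √(|PO|² − r²) = √468 = 6√13.

6√13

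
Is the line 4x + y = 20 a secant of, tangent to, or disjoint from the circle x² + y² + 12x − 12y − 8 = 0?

disjoint

d² = (4·(−6) + 1·6 − (20))²/17 = 1444/17; r² = 80.
Since d² > r², the line lies outside the circle.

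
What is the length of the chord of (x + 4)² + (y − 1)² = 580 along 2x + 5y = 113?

4√29

Express y = (113 − 2x)/5 and substitute into the circle:
29x² − 232x − 2436 = 0  ⟹  x² − 8x − 84 = 0
x = 14 or x = −6, giving (14, 17) and (−6, 25).
|(14, 17) − (−6, 25)| = √((20)² + (−8)²) = 4√29.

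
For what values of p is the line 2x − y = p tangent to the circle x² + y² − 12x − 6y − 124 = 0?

p = 9 ± 13√5

For a tangent, require d(centre, line) = r = 13.
|2·6 − 1·3 − p| / √5 = 13
|p − (9)| = 13√5.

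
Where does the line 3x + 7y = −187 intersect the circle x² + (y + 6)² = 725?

Express y = (−187 − 3x)/7 and substitute into the circle:
58x² + 870x − 14500 = 0  ⟹  x² + 15x − 250 = 0
x = 10 or x = −25, giving (10, −31) and (−25, −16).

(−25, −16) and (10, −31)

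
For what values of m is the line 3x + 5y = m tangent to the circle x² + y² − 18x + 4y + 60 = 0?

Tangency holds when the distance from the centre (9, −2) to the line equals the radius 5:
|3·9 + 5·(−2) − m| / √34 = 5
|m − (17)| = 5√34.

m = 17 ± 5√34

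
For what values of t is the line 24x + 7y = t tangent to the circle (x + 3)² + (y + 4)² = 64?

For a tangent, require d(centre, line) = r = 8.
|24·(−3) + 7·(−4) − t| / √625 = 8
|t − (−100)| = 8·25, so t = 100 or t = −300.

t = −300 or t = 100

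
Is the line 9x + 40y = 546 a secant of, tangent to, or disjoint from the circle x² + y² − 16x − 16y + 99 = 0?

Substituting the line into the circle gives 1681x² − 29668x + 107076 = 0.
Δ = 880190224 − 719979024 = 160211200.
Two real roots: the line is a secant.

secant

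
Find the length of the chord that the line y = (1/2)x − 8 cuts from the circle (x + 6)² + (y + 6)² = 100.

Centre (−6, −6), r² = 100. Perpendicular distance d from centre to line = |−10| / √5 = 10/√5.
Half the chord is √(r² − d²) = √(80), so the full chord is 8√5.

8√5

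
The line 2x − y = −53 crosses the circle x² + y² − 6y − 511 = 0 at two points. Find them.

Express y = 2x + 53 and substitute into the circle:
5x² + 200x + 1980 = 0  ⟹  x² + 40x + 396 = 0
x = −18 or x = −22, giving (−18, 17) and (−22, 9).

(−22, 9) and (−18, 17)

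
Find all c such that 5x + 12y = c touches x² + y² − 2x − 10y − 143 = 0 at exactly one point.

The line touches the circle iff its distance from (1, 5) is 13:
|5·1 + 12·5 − c| / √169 = 13
|c − (65)| = 13·13, so c = 234 or c = −104.

c = −104 or c = 234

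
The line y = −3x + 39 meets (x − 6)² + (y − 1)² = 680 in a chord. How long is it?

From the line, y = −3x + 39. Substituting:
10x² − 240x + 800 = 0  ⟹  x² − 24x + 80 = 0
x = 20 or x = 4, giving (20, −21) and (4, 27).
|(20, −21) − (4, 27)| = √((16)² + (−48)²) = 16√10.

16√10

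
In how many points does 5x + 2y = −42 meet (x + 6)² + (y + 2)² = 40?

2

Substituting the line into the circle gives 29x² + 428x + 1428 = 0.
Discriminant = (428)² − 4·29·(1428) = 17536 > 0.
Two real roots: the line is a secant.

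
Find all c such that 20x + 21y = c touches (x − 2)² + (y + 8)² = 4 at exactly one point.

The line touches the circle iff its distance from (2, −8) is 2:
|20·2 + 21·(−8) − c| / √841 = 2
|c − (−128)| = 2·29, so c = −70 or c = −186.

c = −186 or c = −70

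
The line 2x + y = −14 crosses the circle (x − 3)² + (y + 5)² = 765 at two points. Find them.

Substitute y = −2x − 14:
5x² + 30x − 675 = 0  ⟹  x² + 6x − 135 = 0
x = 9 or x = −15, giving (9, −32) and (−15, 16).

(−15, 16) and (9, −32)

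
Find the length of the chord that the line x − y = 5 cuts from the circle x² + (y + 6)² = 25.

7√2

The distance from (0, −6) to the line is 1/√2, and r² = 25.
Half the chord is √(r² − d²) = √(49/2), so the full chord is 7√2.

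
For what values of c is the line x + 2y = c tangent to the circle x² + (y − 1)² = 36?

c = 2 ± 6√5

For a tangent, require d(centre, line) = r = 6.
|1·0 + 2·1 − c| / √5 = 6
|c − (2)| = 6√5.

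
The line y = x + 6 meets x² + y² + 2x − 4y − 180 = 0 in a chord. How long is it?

Substitute y = x + 6:
2x² + 10x − 168 = 0  ⟹  x² + 5x − 84 = 0
x = 7 or x = −12, giving (7, 13) and (−12, −6).
Chord length = distance between (7, 13) and (−12, −6) = √722 = 19√2.

19√2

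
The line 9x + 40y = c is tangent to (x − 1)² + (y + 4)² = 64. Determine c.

Tangency holds when the distance from the centre (1, −4) to the line equals the radius 8:
|9·1 + 40·(−4) − c| / √1681 = 8
|c − (−151)| = 8·41, so c = 177 or c = −479.

c = −479 or c = 177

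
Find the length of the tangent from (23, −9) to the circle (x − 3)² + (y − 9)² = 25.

Centre (3, 9), r² = 25. |PO|² = (20)² + (−18)² = 724.
By the tangent–radius right angle, tangent length = √(|PO|² − r²) = √699.

√699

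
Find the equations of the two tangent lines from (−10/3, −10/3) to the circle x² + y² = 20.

2x + y = −10 and x + 2y = −10

Write the tangent as mx − y + (−10/3 − m·(−10/3)) = 0 and set its distance from the centre to 2√5:
[m·(10/3) − (10/3)]² = 20(m² + 1)
2m² + 5m + 2 = 0, so m = −2 or m = −1/2.
Through (−10/3, −10/3) these give 2x + y = −10 and x + 2y = −10.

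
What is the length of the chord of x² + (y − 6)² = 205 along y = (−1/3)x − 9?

Centre (0, 6), r² = 205. Perpendicular distance d from centre to line = |45| / √10 = 45/√10.
Chord = 2√(r² − d²) = 2·√(5/2) = √10.

√10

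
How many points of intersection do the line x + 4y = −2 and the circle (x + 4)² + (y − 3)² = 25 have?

2

Substituting the line into the circle gives 17x² + 156x + 52 = 0.
Discriminant = (156)² − 4·17·(52) = 20800 > 0.
Two real roots: the line is a secant.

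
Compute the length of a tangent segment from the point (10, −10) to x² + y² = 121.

√79

Centre (0, 0), r² = 121. |PO|² = (10)² + (−10)² = 200.
By the tangent–radius right angle, tangent length = √(|PO|² − r²) = √79.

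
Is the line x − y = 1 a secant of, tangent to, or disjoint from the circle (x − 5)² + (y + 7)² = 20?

disjoint

Centre (5, −7), r² = 20. Distance² from centre to line = (11)²/2 = 121/2.
Since d² > r², the line lies outside the circle.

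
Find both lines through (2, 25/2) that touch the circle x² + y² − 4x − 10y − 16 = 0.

A line y − (25/2) = m(x − (2)) is tangent when its distance from (2, 5) is 3√5:
[m·(0) − (−15/2)]² = 45(m² + 1)
4m² − 1 = 0, so m = −1/2 or m = 1/2.
Through (2, 25/2) these give x + 2y = 27 and x − 2y = −23.

x + 2y = 27 and x − 2y = −23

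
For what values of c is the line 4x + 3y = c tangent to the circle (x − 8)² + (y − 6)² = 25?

c = 25 or c = 75

For a tangent, require d(centre, line) = r = 5.
|4·8 + 3·6 − c| / √25 = 5
|c − (50)| = 5·5, so c = 75 or c = 25.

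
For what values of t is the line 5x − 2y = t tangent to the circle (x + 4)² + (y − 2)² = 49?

t = −24 ± 7√29

For a tangent, require d(centre, line) = r = 7.
|5·(−4) − 2·2 − t| / √29 = 7
|t − (−24)| = 7√29.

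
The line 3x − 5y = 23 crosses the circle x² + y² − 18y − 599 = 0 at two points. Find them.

(−14, −13) and (26, 11)

Substitute y = (−23 + 3x)/5:
34x² − 408x − 12376 = 0  ⟹  x² − 12x − 364 = 0
x = 26 or x = −14, giving (26, 11) and (−14, −13).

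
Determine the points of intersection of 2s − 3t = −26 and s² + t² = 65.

Substitute t = (26 + 2s)/3:
13s² + 104s + 91 = 0  ⟹  s² + 8s + 7 = 0
s = −1 or s = −7, giving (−1, 8) and (−7, 4).

(−7, 4) and (−1, 8)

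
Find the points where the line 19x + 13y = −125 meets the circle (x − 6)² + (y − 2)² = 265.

(−10, 5) and (3, −14)

From the line, y = (−125 − 19x)/13. Substituting:
530x² + 3710x − 15900 = 0  ⟹  x² + 7x − 30 = 0
x = 3 or x = −10, giving (3, −14) and (−10, 5).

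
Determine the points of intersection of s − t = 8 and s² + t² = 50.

(1, −7) and (7, −1)

Substitute t = s − 8:
2s² − 16s + 14 = 0  ⟹  s² − 8s + 7 = 0
s = 7 or s = 1, giving (7, −1) and (1, −7).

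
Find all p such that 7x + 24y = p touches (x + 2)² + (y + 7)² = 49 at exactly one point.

p = −357 or p = −7

For a tangent, require d(centre, line) = r = 7.
|7·(−2) + 24·(−7) − p| / √625 = 7
|p − (−182)| = 7·25, so p = −7 or p = −357.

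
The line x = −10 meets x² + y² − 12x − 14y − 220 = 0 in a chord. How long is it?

Centre (6, 7), r² = 305. Perpendicular distance d from centre to line = |16| / √1 = 16.
Half the chord is √(r² − d²) = √(49), so the full chord is 14.

14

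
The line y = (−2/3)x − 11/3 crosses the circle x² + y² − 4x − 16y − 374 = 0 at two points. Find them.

From the line, y = (−11 − 2x)/3. Substituting:
13x² + 104x − 2717 = 0  ⟹  x² + 8x − 209 = 0
x = 11 or x = −19, giving (11, −11) and (−19, 9).

(−19, 9) and (11, −11)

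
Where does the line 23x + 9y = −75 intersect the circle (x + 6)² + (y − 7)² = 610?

From the line, y = (−75 − 23x)/9. Substituting:
610x² + 7320x − 27450 = 0  ⟹  x² + 12x − 45 = 0
x = 3 or x = −15, giving (3, −16) and (−15, 30).

(−15, 30) and (3, −16)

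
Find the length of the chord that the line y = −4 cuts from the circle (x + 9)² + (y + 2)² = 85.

From the line, y = −4. Substituting:
x² + 18x = 0
x = 0 or x = −18, giving (0, −4) and (−18, −4).
Chord length = distance between (0, −4) and (−18, −4) = √324 = 18.

18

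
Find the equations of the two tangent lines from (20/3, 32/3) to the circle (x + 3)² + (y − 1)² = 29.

A line y − (32/3) = m(x − (20/3)) is tangent when its distance from (−3, 1) is √29:
(−29/3m − (−29/3))² = 29(m² + 1)
10m² − 29m + 10 = 0, so m = 2/5 or m = 5/2.
With m = 2/5: 2x − 5y = −40. With m = 5/2: 5x − 2y = 12.

2x − 5y = −40 and 5x − 2y = 12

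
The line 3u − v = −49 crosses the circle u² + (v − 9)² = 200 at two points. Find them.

Express v = 3u + 49 and substitute into the circle:
10u² + 240u + 1400 = 0  ⟹  u² + 24u + 140 = 0
u = −10 or u = −14, giving (−10, 19) and (−14, 7).

(−14, 7) and (−10, 19)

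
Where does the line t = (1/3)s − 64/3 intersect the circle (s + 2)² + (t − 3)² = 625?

(−2, −22) and (13, −17)

From the line, t = (−64 + s)/3. Substituting:
10s² − 110s − 260 = 0  ⟹  s² − 11s − 26 = 0
s = 13 or s = −2, giving (13, −17) and (−2, −22).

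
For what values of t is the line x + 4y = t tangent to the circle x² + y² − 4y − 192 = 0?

Tangency holds when the distance from the centre (0, 2) to the line equals the radius 14:
|1·0 + 4·2 − t| / √17 = 14
|t − (8)| = 14√17.

t = 8 ± 14√17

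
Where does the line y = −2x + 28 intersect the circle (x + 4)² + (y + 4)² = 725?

(3, 22) and (21, −14)

Substitute y = −2x + 28:
5x² − 120x + 315 = 0  ⟹  x² − 24x + 63 = 0
x = 21 or x = 3, giving (21, −14) and (3, 22).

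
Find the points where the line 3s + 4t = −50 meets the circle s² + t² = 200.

(−14, −2) and (2, −14)

Express t = (−50 − 3s)/4 and substitute into the circle:
25s² + 300s − 700 = 0  ⟹  s² + 12s − 28 = 0
s = 2 or s = −14, giving (2, −14) and (−14, −2).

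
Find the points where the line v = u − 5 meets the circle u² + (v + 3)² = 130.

Express v = u − 5 and substitute into the circle:
2u² − 4u − 126 = 0  ⟹  u² − 2u − 63 = 0
u = 9 or u = −7, giving (9, 4) and (−7, −12).

(−7, −12) and (9, 4)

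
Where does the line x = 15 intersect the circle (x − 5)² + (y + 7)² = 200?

(15, −17) and (15, 3)

The line gives x = 15. Substituting into the circle:
y² + 14y − 51 = 0
y = 3 or y = −17, giving (15, 3) and (15, −17).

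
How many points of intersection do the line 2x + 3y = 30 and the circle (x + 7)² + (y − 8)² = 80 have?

Centre (−7, 8), r² = 80. Distance² from centre to line = (−20)²/13 = 400/13.
Since d² < r², the line cuts the circle twice.

2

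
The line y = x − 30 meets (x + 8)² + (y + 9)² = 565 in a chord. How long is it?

17√2

The distance from (−8, −9) to the line is 29/√2, and r² = 565.
Half the chord is √(r² − d²) = √(289/2), so the full chord is 17√2.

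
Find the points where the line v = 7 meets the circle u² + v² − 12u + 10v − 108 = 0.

(1, 7) and (11, 7)

Express v = 7 and substitute into the circle:
u² − 12u + 11 = 0
u = 11 or u = 1, giving (11, 7) and (1, 7).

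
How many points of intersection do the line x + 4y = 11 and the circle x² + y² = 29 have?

2

d² = (1·0 + 4·0 − (11))²/17 = 121/17; r² = 29.
Since d² < r², the line cuts the circle twice.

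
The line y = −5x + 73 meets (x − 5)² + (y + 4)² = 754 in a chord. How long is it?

From the line, y = −5x + 73. Substituting:
26x² − 780x + 5200 = 0  ⟹  x² − 30x + 200 = 0
x = 20 or x = 10, giving (20, −27) and (10, 23).
Chord length = distance between (20, −27) and (10, 23) = √2600 = 10√26.

10√26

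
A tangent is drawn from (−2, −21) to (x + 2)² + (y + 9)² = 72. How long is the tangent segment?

6√2

Centre (−2, −9), r² = 72. |PO|² = (0)² + (−12)² = 144.
The tangent meets the radius at right angles, so tangent² = |PO|² − r² = 144 − 72 = 72.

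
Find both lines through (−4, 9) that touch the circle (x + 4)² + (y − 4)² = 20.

x + 2y = 14 and x − 2y = −22

Write the tangent as mx − y + (9 − m·(−4)) = 0 and set its distance from the centre to 2√5:
(0m − (−5))² = 20(m² + 1)
4m² − 1 = 0, so m = −1/2 or m = 1/2.
Through (−4, 9) these give x + 2y = 14 and x − 2y = −22.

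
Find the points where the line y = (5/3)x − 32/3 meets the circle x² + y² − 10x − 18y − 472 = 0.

(−2, −14) and (22, 26)

From the line, y = (−32 + 5x)/3. Substituting:
34x² − 680x − 1496 = 0  ⟹  x² − 20x − 44 = 0
x = 22 or x = −2, giving (22, 26) and (−2, −14).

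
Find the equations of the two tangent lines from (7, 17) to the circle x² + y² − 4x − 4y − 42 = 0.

x − y = −10 and 7x + y = 66

A line y − (17) = m(x − (7)) is tangent when its distance from (2, 2) is 5√2:
(−5m − (−15))² = 50(m² + 1)
m² + 6m − 7 = 0, so m = 1 or m = −7.
With m = 1: x − y = −10. With m = −7: 7x + y = 66.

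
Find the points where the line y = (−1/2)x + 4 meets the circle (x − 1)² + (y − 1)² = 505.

(−18, 13) and (22, −7)

Express y = (8 − x)/2 and substitute into the circle:
5x² − 20x − 1980 = 0  ⟹  x² − 4x − 396 = 0
x = 22 or x = −18, giving (22, −7) and (−18, 13).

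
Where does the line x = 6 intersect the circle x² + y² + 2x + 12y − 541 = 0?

The line gives x = 6. Substituting into the circle:
y² + 12y − 493 = 0
y = 17 or y = −29, giving (6, 17) and (6, −29).

(6, −29) and (6, 17)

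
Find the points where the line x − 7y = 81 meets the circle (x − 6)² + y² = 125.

Substitute y = (−81 + x)/7:
50x² − 750x + 2200 = 0  ⟹  x² − 15x + 44 = 0
x = 11 or x = 4, giving (11, −10) and (4, −11).

(4, −11) and (11, −10)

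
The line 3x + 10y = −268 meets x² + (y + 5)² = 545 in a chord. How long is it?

2√109

Express y = (−268 − 3x)/10 and substitute into the circle:
109x² + 1308x − 6976 = 0  ⟹  x² + 12x − 64 = 0
x = 4 or x = −16, giving (4, −28) and (−16, −22).
Chord length = distance between (4, −28) and (−16, −22) = √436 = 2√109.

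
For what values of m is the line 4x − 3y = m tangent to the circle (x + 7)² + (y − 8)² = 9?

The line touches the circle iff its distance from (−7, 8) is 3:
|4·(−7) − 3·8 − m| / √25 = 3
|m − (−52)| = 3·5, so m = −37 or m = −67.

m = −67 or m = −37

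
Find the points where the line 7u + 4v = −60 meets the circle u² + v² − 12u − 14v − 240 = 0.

(−12, 6) and (−4, −8)

From the line, v = (−60 − 7u)/4. Substituting:
65u² + 1040u + 3120 = 0  ⟹  u² + 16u + 48 = 0
u = −4 or u = −12, giving (−4, −8) and (−12, 6).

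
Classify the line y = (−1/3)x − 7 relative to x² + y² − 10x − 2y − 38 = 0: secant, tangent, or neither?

neither

Substituting the line into the circle gives 10x² − 42x + 225 = 0.
Discriminant = (−42)² − 4·10·(225) = −7236 < 0.
No real roots: the line does not meet the circle.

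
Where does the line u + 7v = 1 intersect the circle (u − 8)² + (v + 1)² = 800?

Express v = (1 − u)/7 and substitute into the circle:
50u² − 800u − 36000 = 0  ⟹  u² − 16u − 720 = 0
u = 36 or u = −20, giving (36, −5) and (−20, 3).

(−20, 3) and (36, −5)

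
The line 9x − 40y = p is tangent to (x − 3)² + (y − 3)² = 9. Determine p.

p = −216 or p = 30

The line touches the circle iff its distance from (3, 3) is 3:
|9·3 − 40·3 − p| / √1681 = 3
|p − (−93)| = 3·41, so p = 30 or p = −216.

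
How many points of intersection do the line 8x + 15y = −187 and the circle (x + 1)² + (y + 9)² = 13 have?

2

Substituting the line into the circle gives 289x² + 1282x + 4 = 0.
Δ = 1643524 − 4624 = 1638900.
Two real roots: the line is a secant.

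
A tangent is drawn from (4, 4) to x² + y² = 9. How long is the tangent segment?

√23

With centre O = (0, 0), |OP|² = 32 and r² = 9.
By the tangent–radius right angle, tangent length = √(|PO|² − r²) = √23.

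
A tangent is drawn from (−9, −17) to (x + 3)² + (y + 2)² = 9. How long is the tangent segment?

6√7

Centre (−3, −2), r² = 9. |PO|² = (−6)² + (−15)² = 261.
The tangent meets the radius at right angles, so tangent² = |PO|² − r² = 261 − 9 = 252.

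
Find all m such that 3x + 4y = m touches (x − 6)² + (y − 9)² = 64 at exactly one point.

For a tangent, require d(centre, line) = r = 8.
|3·6 + 4·9 − m| / √25 = 8
|m − (54)| = 8·5, so m = 94 or m = 14.

m = 14 or m = 94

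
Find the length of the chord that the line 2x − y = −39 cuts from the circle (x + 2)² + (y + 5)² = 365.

Centre (−2, −5), r² = 365. Perpendicular distance d from centre to line = |40| / √5 = 40/√5.
Chord = 2√(r² − d²) = 2·√(45) = 6√5.

6√5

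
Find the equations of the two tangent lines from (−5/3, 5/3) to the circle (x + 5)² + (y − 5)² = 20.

2x − y = −5 and x − 2y = −5

Write the tangent as mx − y + (5/3 − m·(−5/3)) = 0 and set its distance from the centre to 2√5:
(−10/3m − (10/3))² = 20(m² + 1)
2m² − 5m + 2 = 0, so m = 2 or m = 1/2.
With m = 2: 2x − y = −5. With m = 1/2: x − 2y = −5.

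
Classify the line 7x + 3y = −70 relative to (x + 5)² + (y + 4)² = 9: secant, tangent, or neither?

Substituting the line into the circle gives 58x² + 902x + 3508 = 0.
Discriminant = (902)² − 4·58·(3508) = −252 < 0.
No real roots: the line does not meet the circle.

neither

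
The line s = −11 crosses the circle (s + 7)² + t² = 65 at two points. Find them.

(−11, −7) and (−11, 7)

The line gives s = −11. Substituting into the circle:
t² − 49 = 0
t = 7 or t = −7, giving (−11, 7) and (−11, −7).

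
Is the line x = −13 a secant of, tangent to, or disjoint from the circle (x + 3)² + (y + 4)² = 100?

d² = (1·(−3) + 0·(−4) − (−13))² = 100; r² = 100.
Since d² = r², the line is tangent.

tangent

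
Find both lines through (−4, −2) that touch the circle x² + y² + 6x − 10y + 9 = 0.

3x − 4y = −4 and 4x + 3y = −22

Let a tangent through (−4, −2) have slope m. Its distance from (−3, 5) must equal 5:
[m·(1) − (7)]² = 25(m² + 1)
12m² + 7m − 12 = 0, so m = 3/4 or m = −4/3.
Through (−4, −2) these give 3x − 4y = −4 and 4x + 3y = −22.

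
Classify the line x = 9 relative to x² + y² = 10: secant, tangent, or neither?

Substituting the line into the circle gives y² + 71 = 0.
Δ = 0 − 284 = −284.
No real roots: the line does not meet the circle.

neither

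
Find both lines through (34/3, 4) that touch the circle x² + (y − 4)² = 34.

3x − 5y = 14 and 3x + 5y = 54

Write the tangent as mx − y + (4 − m·(34/3)) = 0 and set its distance from the centre to √34:
(−34/3m − (0))² = 34(m² + 1)
25m² − 9 = 0, so m = 3/5 or m = −3/5.
Through (34/3, 4) these give 3x − 5y = 14 and 3x + 5y = 54.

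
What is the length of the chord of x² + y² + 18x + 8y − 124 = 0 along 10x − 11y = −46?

From the line, y = (46 + 10x)/11. Substituting:
221x² + 3978x − 8840 = 0  ⟹  x² + 18x − 40 = 0
x = 2 or x = −20, giving (2, 6) and (−20, −14).
Chord length = distance between (2, 6) and (−20, −14) = √884 = 2√221.

2√221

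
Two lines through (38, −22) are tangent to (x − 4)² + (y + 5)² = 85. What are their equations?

Let a tangent through (38, −22) have slope m. Its distance from (4, −5) must equal √85:
[m·(−34) − (17)]² = 85(m² + 1)
63m² + 68m + 12 = 0, so m = −2/9 or m = −6/7.
With m = −2/9: 2x + 9y = −122. With m = −6/7: 6x + 7y = 74.

2x + 9y = −122 and 6x + 7y = 74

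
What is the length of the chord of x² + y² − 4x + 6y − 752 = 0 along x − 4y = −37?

The distance from (2, −3) to the line is 51/√17, and r² = 765.
Half the chord is √(r² − d²) = √(612), so the full chord is 12√17.

12√17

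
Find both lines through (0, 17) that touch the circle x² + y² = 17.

4x − y = −17 and 4x + y = 17

Write the tangent as mx − y + (17 − m·(0)) = 0 and set its distance from the centre to √17:
(0m − (−17))² = 17(m² + 1)
m² − 16 = 0, so m = 4 or m = −4.
Through (0, 17) these give 4x − y = −17 and 4x + y = 17.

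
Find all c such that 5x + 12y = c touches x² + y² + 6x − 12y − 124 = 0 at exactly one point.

For a tangent, require d(centre, line) = r = 13.
|5·(−3) + 12·6 − c| / √169 = 13
|c − (57)| = 13·13, so c = 226 or c = −112.

c = −112 or c = 226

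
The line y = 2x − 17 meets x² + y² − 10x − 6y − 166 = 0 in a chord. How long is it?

Centre (5, 3), r² = 200. Perpendicular distance d from centre to line = |−10| / √5 = 10/√5.
Half the chord is √(r² − d²) = √(180), so the full chord is 12√5.

12√5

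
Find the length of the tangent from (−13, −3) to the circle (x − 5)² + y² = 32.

√301

With centre O = (5, 0), |OP|² = 333 and r² = 32.
Power of the point: PT² = |PO|² − r² = 301, so PT = √301.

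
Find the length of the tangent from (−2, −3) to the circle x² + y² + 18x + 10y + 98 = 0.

Centre (−9, −5), r² = 8. |PO|² = (7)² + (2)² = 53.
Power of the point: PT² = |PO|² − r² = 45, so PT = 3√5.

3√5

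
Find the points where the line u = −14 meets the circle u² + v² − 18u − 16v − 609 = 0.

The line gives u = −14. Substituting into the circle:
v² − 16v − 161 = 0
v = 23 or v = −7, giving (−14, 23) and (−14, −7).

(−14, −7) and (−14, 23)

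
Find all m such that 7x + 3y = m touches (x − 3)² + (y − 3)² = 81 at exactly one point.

For a tangent, require d(centre, line) = r = 9.
|7·3 + 3·3 − m| / √58 = 9
|m − (30)| = 9√58.

m = 30 ± 9√58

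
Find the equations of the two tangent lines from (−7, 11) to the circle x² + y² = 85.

2x + 9y = 85 and 9x − 2y = −85

A line y − (11) = m(x − (−7)) is tangent when its distance from (0, 0) is √85:
[m·(7) − (−11)]² = 85(m² + 1)
18m² − 77m − 18 = 0, so m = −2/9 or m = 9/2.
Through (−7, 11) these give 2x + 9y = 85 and 9x − 2y = −85.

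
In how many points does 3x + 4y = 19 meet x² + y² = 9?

0

Substituting the line into the circle gives 25x² − 114x + 217 = 0.
Δ = 12996 − 21700 = −8704.
No real roots: the line does not meet the circle.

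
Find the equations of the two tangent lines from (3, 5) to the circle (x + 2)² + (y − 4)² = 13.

Write the tangent as mx − y + (5 − m·(3)) = 0 and set its distance from the centre to √13:
[m·(−5) − (−1)]² = 13(m² + 1)
6m² − 5m − 6 = 0, so m = 3/2 or m = −2/3.
With m = 3/2: 3x − 2y = −1. With m = −2/3: 2x + 3y = 21.

3x − 2y = −1 and 2x + 3y = 21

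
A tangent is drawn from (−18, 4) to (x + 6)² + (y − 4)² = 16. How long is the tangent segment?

The centre is (−6, 4) and r = 4. The square of the distance from P to the centre is 144 + 0 = 144.
Power of the point: PT² = |PO|² − r² = 128, so PT = 8√2.

8√2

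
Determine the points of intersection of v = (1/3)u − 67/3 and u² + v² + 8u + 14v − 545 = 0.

Express v = (−67 + u)/3 and substitute into the circle:
10u² − 20u − 3230 = 0  ⟹  u² − 2u − 323 = 0
u = 19 or u = −17, giving (19, −16) and (−17, −28).

(−17, −28) and (19, −16)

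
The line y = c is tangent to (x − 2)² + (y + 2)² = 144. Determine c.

c = −14 or c = 10

For a tangent, require d(centre, line) = r = 12.
|0·2 + 1·(−2) − c| / √1 = 12
|c − (−2)| = 12, so c = 10 or c = −14.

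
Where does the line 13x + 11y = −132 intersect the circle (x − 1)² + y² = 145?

Express y = (−132 − 13x)/11 and substitute into the circle:
290x² + 3190x = 0  ⟹  x² + 11x = 0
x = 0 or x = −11, giving (0, −12) and (−11, 1).

(−11, 1) and (0, −12)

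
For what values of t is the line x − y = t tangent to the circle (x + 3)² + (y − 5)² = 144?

t = −8 ± 12√2

Tangency holds when the distance from the centre (−3, 5) to the line equals the radius 12:
|1·(−3) − 1·5 − t| / √2 = 12
|t − (−8)| = 12√2.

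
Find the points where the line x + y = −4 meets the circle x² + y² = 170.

Substitute y = −x − 4:
2x² + 8x − 154 = 0  ⟹  x² + 4x − 77 = 0
x = 7 or x = −11, giving (7, −11) and (−11, 7).

(−11, 7) and (7, −11)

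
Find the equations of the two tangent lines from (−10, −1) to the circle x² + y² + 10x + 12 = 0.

2x + 3y = −23 and 3x − 2y = −28

Let a tangent through (−10, −1) have slope m. Its distance from (−5, 0) must equal √13:
[m·(5) − (1)]² = 13(m² + 1)
6m² − 5m − 6 = 0, so m = −2/3 or m = 3/2.
Through (−10, −1) these give 2x + 3y = −23 and 3x − 2y = −28.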